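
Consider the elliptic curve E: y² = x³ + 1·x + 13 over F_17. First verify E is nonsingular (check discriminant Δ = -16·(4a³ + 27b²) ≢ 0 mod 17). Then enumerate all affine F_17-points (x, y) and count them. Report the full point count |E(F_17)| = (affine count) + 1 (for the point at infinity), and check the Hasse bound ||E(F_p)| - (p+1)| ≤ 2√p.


Affine points = {(0, 8), (0, 9), (1, 7), (1, 10), (3, 3), (3, 14), (4, 8), (4, 9), (12, 6), (12, 11), (13, 8), (13, 9), (14, 0)}; affine count = 13; |E(F_17)| = 14.

Discriminant check: Δ ∝ 4a³ + 27b² = 4·1³ + 27·13² = 4·1 + 27·169 ≡ 11 (mod 17). Nonzero ⇒ E is nonsingular.
For each x ∈ F_17, compute rhs = x³ + 1·x + 13 mod 17, then count y ∈ F_17 with y² ≡ rhs.
  x = 0: rhs = 13, matching y values: 8, 9 (2 points).
  x = 1: rhs = 15, matching y values: 7, 10 (2 points).
  x = 2: rhs = 6, matching y values: none (0 points).
  x = 3: rhs = 9, matching y values: 3, 14 (2 points).
  x = 4: rhs = 13, matching y values: 8, 9 (2 points).
  x = 5: rhs = 7, matching y values: none (0 points).
  x = 6: rhs = 14, matching y values: none (0 points).
  x = 7: rhs = 6, matching y values: none (0 points).
  x = 8: rhs = 6, matching y values: none (0 points).
  x = 9: rhs = 3, matching y values: none (0 points).
  x = 10: rhs = 3, matching y values: none (0 points).
  x = 11: rhs = 12, matching y values: none (0 points).
  x = 12: rhs = 2, matching y values: 6, 11 (2 points).
  x = 13: rhs = 13, matching y values: 8, 9 (2 points).
  x = 14: rhs = 0, matching y values: 0 (1 points).
  x = 15: rhs = 3, matching y values: none (0 points).
  x = 16: rhs = 11, matching y values: none (0 points).
Total affine count: 13.
Full point count |E(F_17)| = 13 + 1 = 14.
Hasse bound: |14 − (17+1)| = |-4| = 4 ≤ 2√17 ≈ 8.2462 ✓.


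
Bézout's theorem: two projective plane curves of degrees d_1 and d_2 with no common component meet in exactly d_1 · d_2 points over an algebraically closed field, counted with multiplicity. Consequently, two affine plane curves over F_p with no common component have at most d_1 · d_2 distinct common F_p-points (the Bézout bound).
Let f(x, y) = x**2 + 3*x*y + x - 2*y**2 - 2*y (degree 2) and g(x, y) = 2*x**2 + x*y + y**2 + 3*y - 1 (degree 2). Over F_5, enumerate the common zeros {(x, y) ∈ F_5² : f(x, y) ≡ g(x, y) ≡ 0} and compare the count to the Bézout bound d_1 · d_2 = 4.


Common zeros: ∅; count = 0; Bézout bound = 4.

deg(f) = 2, deg(g) = 2, so Bézout bound = 4.
Scan x ∈ F_5. For each x, list the y ∈ F_5 with f(x, y) ≡ 0 and those with g(x, y) ≡ 0 (mod 5); the common zeros in that column are the intersection.
  x = 0: f ≡ 0 at y ∈ {0, 4}; g ≡ 0 at y ∈ ∅; common: ∅.
  x = 1: f ≡ 0 at y ∈ ∅; g ≡ 0 at y ∈ ∅; common: ∅.
  x = 2: f ≡ 0 at y ∈ {3, 4}; g ≡ 0 at y ∈ ∅; common: ∅.
  x = 3: f ≡ 0 at y ∈ {3}; g ≡ 0 at y ∈ ∅; common: ∅.
  x = 4: f ≡ 0 at y ∈ {0}; g ≡ 0 at y ∈ {4}; common: ∅.
Collecting: common zeros = ∅, so the count is 0.
Comparison with the Bézout bound: 0 ≤ 4 = deg(f)·deg(g), as expected for curves with no common component (the affine F_5-count falls short of the bound because intersections may lie at infinity, over extension fields, or carry multiplicity).


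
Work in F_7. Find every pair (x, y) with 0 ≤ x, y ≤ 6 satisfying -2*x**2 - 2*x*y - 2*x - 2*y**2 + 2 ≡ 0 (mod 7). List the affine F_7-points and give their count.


Affine F_7-points: {(0, 1), (0, 6), (1, 2), (1, 4), (3, 2), (5, 1)}; count = 6.

For each of the 49 pairs (x, y) ∈ F_7², evaluate f(x, y) mod 7. Record the zeros.
  x = 0: [0↦2, 1↦0, 2↦1, 3↦5, 4↦5, 5↦1, 6↦0]  zeros at y ∈ {1, 6}
  x = 1: [0↦5, 1↦1, 2↦0, 3↦2, 4↦0, 5↦1, 6↦5]  zeros at y ∈ {2, 4}
  x = 2: [0↦4, 1↦5, 2↦2, 3↦2, 4↦5, 5↦4, 6↦6]  zeros at y ∈ ∅
  x = 3: [0↦6, 1↦5, 2↦0, 3↦5, 4↦6, 5↦3, 6↦3]  zeros at y ∈ {2}
  x = 4: [0↦4, 1↦1, 2↦1, 3↦4, 4↦3, 5↦5, 6↦3]  zeros at y ∈ ∅
  x = 5: [0↦5, 1↦0, 2↦5, 3↦6, 4↦3, 5↦3, 6↦6]  zeros at y ∈ {1}
  x = 6: [0↦2, 1↦2, 2↦5, 3↦4, 4↦6, 5↦4, 6↦5]  zeros at y ∈ ∅
Collecting zeros: affine points = {(0, 1), (0, 6), (1, 2), (1, 4), (3, 2), (5, 1)}.
Total count |C(F_7)_aff| = 6.


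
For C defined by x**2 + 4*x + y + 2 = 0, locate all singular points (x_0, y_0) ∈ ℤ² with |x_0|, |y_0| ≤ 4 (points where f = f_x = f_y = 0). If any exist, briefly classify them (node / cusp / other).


No singular points in the scanned grid; C is smooth there.

Compute partial derivatives:
  f_x = 2*x + 4.
  f_y = 1.
f_y = 1 is a nonzero constant, so f_y never vanishes: no point (x, y) can satisfy f = f_x = f_y = 0. In particular no (x, y) ∈ {−4, ..., 4}² is singular; the curve is smooth.


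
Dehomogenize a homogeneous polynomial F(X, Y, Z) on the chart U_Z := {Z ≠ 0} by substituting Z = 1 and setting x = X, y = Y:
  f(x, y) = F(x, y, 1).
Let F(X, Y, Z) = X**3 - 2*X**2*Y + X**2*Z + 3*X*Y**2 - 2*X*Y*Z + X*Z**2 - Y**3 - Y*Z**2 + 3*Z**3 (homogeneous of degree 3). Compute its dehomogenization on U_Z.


f(x, y) = x**3 - 2*x**2*y + x**2 + 3*x*y**2 - 2*x*y + x - y**3 - y + 3

On U_Z we set Z = 1. Each monomial c·X^i·Y^j·Z^k in F becomes c·x^i·y^j·1^k = c·x^i·y^j.
Substituting Z = 1: F(X, Y, 1) = x**3 - 2*x**2*y + x**2 + 3*x*y**2 - 2*x*y + x - y**3 - y + 3.
Note: deg(f) ≤ deg(F) = 3; strict inequality happens when F is divisible by Z (lost terms).


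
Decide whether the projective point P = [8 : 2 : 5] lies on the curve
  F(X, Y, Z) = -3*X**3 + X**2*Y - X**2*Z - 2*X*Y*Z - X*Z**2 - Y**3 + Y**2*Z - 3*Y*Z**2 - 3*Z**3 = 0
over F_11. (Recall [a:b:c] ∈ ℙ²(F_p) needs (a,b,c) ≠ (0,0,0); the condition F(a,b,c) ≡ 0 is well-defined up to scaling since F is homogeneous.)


F(8,2,5) ≡ 6 (mod 11); P is NOT on the curve.

Evaluate F(8, 2, 5) term-by-term (mod 11).
  -3*X**3 ↦ -3·512·1·1 = -1536
  X**2*Y ↦ 1·64·2·1 = 128
  -X**2*Z ↦ -1·64·1·5 = -320
  -2*X*Y*Z ↦ -2·8·2·5 = -160
  -X*Z**2 ↦ -1·8·1·25 = -200
  -Y**3 ↦ -1·1·8·1 = -8
  Y**2*Z ↦ 1·1·4·5 = 20
  -3*Y*Z**2 ↦ -3·1·2·25 = -150
  -3*Z**3 ↦ -3·1·1·125 = -375
Sum: F(8, 2, 5) = (-1536) + (128) + (-320) + (-160) + (-200) + (-8) + (20) + (-150) + (-375) = -2601.
Reducing mod 11: -2601 ≡ 6 (mod 11).
Since F(a, b, c) ≡ 6 ≠ 0 (mod 11), P does NOT lie on the curve.


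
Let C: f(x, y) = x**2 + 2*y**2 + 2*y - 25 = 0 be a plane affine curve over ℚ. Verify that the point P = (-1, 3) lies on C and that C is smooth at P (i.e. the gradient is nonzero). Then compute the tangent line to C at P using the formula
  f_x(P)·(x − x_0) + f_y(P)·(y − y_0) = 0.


Tangent line at P: -2*x + 14*y - 44 = 0.

Step 1: f(-1, 3) = 0, so P lies on C.
Step 2: partial derivatives
  f_x(x, y) = 2*x, f_y(x, y) = 4*y + 2.
  f_x(P) = -2, f_y(P) = 14 (gradient nonzero, so P is smooth).
Step 3: tangent line at P: -2·(x − -1) + 14·(y − 3) = 0.
Expanding: -2*x + 14*y - 44 = 0.


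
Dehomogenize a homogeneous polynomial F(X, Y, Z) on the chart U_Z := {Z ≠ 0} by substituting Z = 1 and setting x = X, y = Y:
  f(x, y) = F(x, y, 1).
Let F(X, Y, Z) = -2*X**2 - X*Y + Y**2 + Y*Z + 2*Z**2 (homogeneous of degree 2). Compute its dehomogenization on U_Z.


f(x, y) = -2*x**2 - x*y + y**2 + y + 2

On U_Z we set Z = 1. Each monomial c·X^i·Y^j·Z^k in F becomes c·x^i·y^j·1^k = c·x^i·y^j.
Substituting Z = 1: F(X, Y, 1) = -2*x**2 - x*y + y**2 + y + 2.
Note: deg(f) ≤ deg(F) = 2; strict inequality happens when F is divisible by Z (lost terms).


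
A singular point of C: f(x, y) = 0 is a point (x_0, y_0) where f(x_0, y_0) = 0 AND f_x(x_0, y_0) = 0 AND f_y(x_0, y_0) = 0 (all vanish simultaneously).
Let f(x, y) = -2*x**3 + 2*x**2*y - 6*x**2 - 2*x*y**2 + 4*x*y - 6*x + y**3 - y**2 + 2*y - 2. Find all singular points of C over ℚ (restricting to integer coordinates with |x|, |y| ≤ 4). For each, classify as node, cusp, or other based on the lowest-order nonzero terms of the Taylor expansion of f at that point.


Singular points: {(-1, 0)}; classification: cusp.

Compute partial derivatives:
  f_x = -6*x**2 + 4*x*y - 12*x - 2*y**2 + 4*y - 6.
  f_y = 2*x**2 - 4*x*y + 4*x + 3*y**2 - 2*y + 2.
Scan x_0 ∈ {−4, ..., 4}. For each x_0, f_y(x_0, y) is a polynomial in y; find its integer roots y ∈ {−4, ..., 4}, then test f_x and f at those candidates.
  x = -4: f_y(-4, y) = 3*y**2 + 14*y + 18; no integer root y with |y| ≤ 4.
  x = -3: f_y(-3, y) = 3*y**2 + 10*y + 8; vanishes at y ∈ {-2}. (-3, -2): f_x = -16 ≠ 0.
  x = -2: f_y(-2, y) = 3*y**2 + 6*y + 2; no integer root y with |y| ≤ 4.
  x = -1: f_y(-1, y) = 3*y**2 + 2*y; vanishes at y ∈ {0}. (-1, 0): f_x = 0, f = 0 — SINGULAR.
  x = 0: f_y(0, y) = 3*y**2 - 2*y + 2; no integer root y with |y| ≤ 4.
  x = 1: f_y(1, y) = 3*y**2 - 6*y + 8; no integer root y with |y| ≤ 4.
  x = 2: f_y(2, y) = 3*y**2 - 10*y + 18; no integer root y with |y| ≤ 4.
  x = 3: f_y(3, y) = 3*y**2 - 14*y + 32; no integer root y with |y| ≤ 4.
  x = 4: f_y(4, y) = 3*y**2 - 18*y + 50; no integer root y with |y| ≤ 4.
Only singular point on the grid: (-1, 0).
Classify: substitute x = -1 + u, y = 0 + v and expand: f = -2*u**3 + 2*u**2*v - 2*u*v**2 + v**3 + v**2.
No constant or linear terms (consistent with a singular point). Quadratic part: v**2. Cubic part: -2*u**3 + 2*u**2*v - 2*u*v**2 + v**3.
The quadratic part v**2 is a perfect square, so there is a single (double) tangent line v = 0, i.e. y = 0. Restricting the cubic part to that line (v = 0) leaves -2*u**3 ≠ 0, so f is not divisible by v and the branch is v² ≈ 2*u**3 to lowest order — this is a cusp.
Classification: cusp.


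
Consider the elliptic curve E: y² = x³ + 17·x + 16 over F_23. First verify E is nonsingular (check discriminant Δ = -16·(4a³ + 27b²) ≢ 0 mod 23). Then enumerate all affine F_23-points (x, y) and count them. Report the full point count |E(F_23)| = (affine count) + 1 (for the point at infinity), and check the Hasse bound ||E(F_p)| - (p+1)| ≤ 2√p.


Affine points = {(0, 4), (0, 19), (2, 9), (2, 14), (3, 5), (3, 18), (6, 9), (6, 14), (7, 8), (7, 15), (9, 1), (9, 22), (10, 6), (10, 17), (11, 4), (11, 19), (12, 4), (12, 19), (14, 10), (14, 13), (15, 9), (15, 14), (18, 6), (18, 17)}; affine count = 24; |E(F_23)| = 25.

Discriminant check: Δ ∝ 4a³ + 27b² = 4·17³ + 27·16² = 4·4913 + 27·256 ≡ 22 (mod 23). Nonzero ⇒ E is nonsingular.
For each x ∈ F_23, compute rhs = x³ + 17·x + 16 mod 23, then count y ∈ F_23 with y² ≡ rhs.
  x = 0: rhs = 16, matching y values: 4, 19 (2 points).
  x = 1: rhs = 11, matching y values: none (0 points).
  x = 2: rhs = 12, matching y values: 9, 14 (2 points).
  x = 3: rhs = 2, matching y values: 5, 18 (2 points).
  x = 4: rhs = 10, matching y values: none (0 points).
  x = 5: rhs = 19, matching y values: none (0 points).
  x = 6: rhs = 12, matching y values: 9, 14 (2 points).
  x = 7: rhs = 18, matching y values: 8, 15 (2 points).
  x = 8: rhs = 20, matching y values: none (0 points).
  x = 9: rhs = 1, matching y values: 1, 22 (2 points).
  x = 10: rhs = 13, matching y values: 6, 17 (2 points).
  x = 11: rhs = 16, matching y values: 4, 19 (2 points).
  x = 12: rhs = 16, matching y values: 4, 19 (2 points).
  x = 13: rhs = 19, matching y values: none (0 points).
  x = 14: rhs = 8, matching y values: 10, 13 (2 points).
  x = 15: rhs = 12, matching y values: 9, 14 (2 points).
  x = 16: rhs = 14, matching y values: none (0 points).
  x = 17: rhs = 20, matching y values: none (0 points).
  x = 18: rhs = 13, matching y values: 6, 17 (2 points).
  x = 19: rhs = 22, matching y values: none (0 points).
  x = 20: rhs = 7, matching y values: none (0 points).
  x = 21: rhs = 20, matching y values: none (0 points).
  x = 22: rhs = 21, matching y values: none (0 points).
Total affine count: 24.
Full point count |E(F_23)| = 24 + 1 = 25.
Hasse bound: |25 − (23+1)| = |1| = 1 ≤ 2√23 ≈ 9.5917 ✓.


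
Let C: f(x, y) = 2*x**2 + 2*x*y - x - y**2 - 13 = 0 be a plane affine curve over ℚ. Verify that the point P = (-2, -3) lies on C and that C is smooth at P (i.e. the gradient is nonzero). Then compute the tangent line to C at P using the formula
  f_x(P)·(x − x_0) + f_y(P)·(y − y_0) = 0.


Tangent line at P: -15*x + 2*y - 24 = 0.

Step 1: f(-2, -3) = 0, so P lies on C.
Step 2: partial derivatives
  f_x(x, y) = 4*x + 2*y - 1, f_y(x, y) = 2*x - 2*y.
  f_x(P) = -15, f_y(P) = 2 (gradient nonzero, so P is smooth).
Step 3: tangent line at P: -15·(x − -2) + 2·(y − -3) = 0.
Expanding: -15*x + 2*y - 24 = 0.


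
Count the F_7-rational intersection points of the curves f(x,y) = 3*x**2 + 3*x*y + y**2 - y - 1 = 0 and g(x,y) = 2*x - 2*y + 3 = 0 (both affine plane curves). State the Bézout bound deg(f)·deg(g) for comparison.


Common zeros: {(3, 1)}; count = 1; Bézout bound = 2.

deg(f) = 2, deg(g) = 1, so Bézout bound = 2.
Scan x ∈ F_7. For each x, list the y ∈ F_7 with f(x, y) ≡ 0 and those with g(x, y) ≡ 0 (mod 7); the common zeros in that column are the intersection.
  x = 0: f ≡ 0 at y ∈ ∅; g ≡ 0 at y ∈ {5}; common: ∅.
  x = 1: f ≡ 0 at y ∈ ∅; g ≡ 0 at y ∈ {6}; common: ∅.
  x = 2: f ≡ 0 at y ∈ {3, 6}; g ≡ 0 at y ∈ {0}; common: ∅.
  x = 3: f ≡ 0 at y ∈ {1, 5}; g ≡ 0 at y ∈ {1}; common: {1}.
  x = 4: f ≡ 0 at y ∈ ∅; g ≡ 0 at y ∈ {2}; common: ∅.
  x = 5: f ≡ 0 at y ∈ ∅; g ≡ 0 at y ∈ {3}; common: ∅.
  x = 6: f ≡ 0 at y ∈ {5, 6}; g ≡ 0 at y ∈ {4}; common: ∅.
Collecting: common zeros = {(3, 1)}, so the count is 1.
Comparison with the Bézout bound: 1 ≤ 2 = deg(f)·deg(g), as expected for curves with no common component (the affine F_7-count falls short of the bound because intersections may lie at infinity, over extension fields, or carry multiplicity).


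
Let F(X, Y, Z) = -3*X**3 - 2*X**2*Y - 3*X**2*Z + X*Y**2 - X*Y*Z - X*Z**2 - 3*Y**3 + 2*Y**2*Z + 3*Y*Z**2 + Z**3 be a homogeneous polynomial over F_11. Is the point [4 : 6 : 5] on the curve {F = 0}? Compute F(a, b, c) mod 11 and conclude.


F(4,6,5) ≡ 5 (mod 11); P is NOT on the curve.

Evaluate F(4, 6, 5) term-by-term (mod 11).
  -3*X**3 ↦ -3·64·1·1 = -192
  -2*X**2*Y ↦ -2·16·6·1 = -192
  -3*X**2*Z ↦ -3·16·1·5 = -240
  X*Y**2 ↦ 1·4·36·1 = 144
  -X*Y*Z ↦ -1·4·6·5 = -120
  -X*Z**2 ↦ -1·4·1·25 = -100
  -3*Y**3 ↦ -3·1·216·1 = -648
  2*Y**2*Z ↦ 2·1·36·5 = 360
  3*Y*Z**2 ↦ 3·1·6·25 = 450
  Z**3 ↦ 1·1·1·125 = 125
Sum: F(4, 6, 5) = (-192) + (-192) + (-240) + (144) + (-120) + (-100) + (-648) + (360) + (450) + (125) = -413.
Reducing mod 11: -413 ≡ 5 (mod 11).
Since F(a, b, c) ≡ 5 ≠ 0 (mod 11), P does NOT lie on the curve.


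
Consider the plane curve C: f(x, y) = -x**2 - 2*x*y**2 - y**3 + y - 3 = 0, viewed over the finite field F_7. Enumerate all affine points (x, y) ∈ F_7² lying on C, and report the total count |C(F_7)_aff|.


Affine F_7-points: {(0, 4), (2, 0), (3, 2), (3, 4), (5, 0)}; count = 5.

For each of the 49 pairs (x, y) ∈ F_7², evaluate f(x, y) mod 7. Record the zeros.
  x = 0: [0↦4, 1↦4, 2↦5, 3↦1, 4↦0, 5↦3, 6↦4]  zeros at y ∈ {4}
  x = 1: [0↦3, 1↦1, 2↦3, 3↦3, 4↦2, 5↦1, 6↦1]  zeros at y ∈ ∅
  x = 2: [0↦0, 1↦3, 2↦6, 3↦3, 4↦2, 5↦4, 6↦3]  zeros at y ∈ {0}
  x = 3: [0↦2, 1↦3, 2↦0, 3↦1, 4↦0, 5↦5, 6↦3]  zeros at y ∈ {2, 4}
  x = 4: [0↦2, 1↦1, 2↦6, 3↦4, 4↦3, 5↦4, 6↦1]  zeros at y ∈ ∅
  x = 5: [0↦0, 1↦4, 2↦3, 3↦5, 4↦4, 5↦1, 6↦4]  zeros at y ∈ {0}
  x = 6: [0↦3, 1↦5, 2↦5, 3↦4, 4↦3, 5↦3, 6↦5]  zeros at y ∈ ∅
Collecting zeros: affine points = {(0, 4), (2, 0), (3, 2), (3, 4), (5, 0)}.
Total count |C(F_7)_aff| = 5.


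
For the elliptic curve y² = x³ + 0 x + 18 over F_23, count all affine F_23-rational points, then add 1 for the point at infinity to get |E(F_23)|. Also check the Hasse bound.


Affine points = {(0, 8), (0, 15), (2, 7), (2, 16), (4, 6), (4, 17), (6, 2), (6, 21), (7, 4), (7, 19), (8, 1), (8, 22), (10, 11), (10, 12), (14, 5), (14, 18), (15, 9), (15, 14), (17, 3), (17, 20), (18, 10), (18, 13), (19, 0)}; affine count = 23; |E(F_23)| = 24.

Discriminant check: Δ ∝ 4a³ + 27b² = 4·0³ + 27·18² = 4·0 + 27·324 ≡ 8 (mod 23). Nonzero ⇒ E is nonsingular.
For each x ∈ F_23, compute rhs = x³ + 0·x + 18 mod 23, then count y ∈ F_23 with y² ≡ rhs.
  x = 0: rhs = 18, matching y values: 8, 15 (2 points).
  x = 1: rhs = 19, matching y values: none (0 points).
  x = 2: rhs = 3, matching y values: 7, 16 (2 points).
  x = 3: rhs = 22, matching y values: none (0 points).
  x = 4: rhs = 13, matching y values: 6, 17 (2 points).
  x = 5: rhs = 5, matching y values: none (0 points).
  x = 6: rhs = 4, matching y values: 2, 21 (2 points).
  x = 7: rhs = 16, matching y values: 4, 19 (2 points).
  x = 8: rhs = 1, matching y values: 1, 22 (2 points).
  x = 9: rhs = 11, matching y values: none (0 points).
  x = 10: rhs = 6, matching y values: 11, 12 (2 points).
  x = 11: rhs = 15, matching y values: none (0 points).
  x = 12: rhs = 21, matching y values: none (0 points).
  x = 13: rhs = 7, matching y values: none (0 points).
  x = 14: rhs = 2, matching y values: 5, 18 (2 points).
  x = 15: rhs = 12, matching y values: 9, 14 (2 points).
  x = 16: rhs = 20, matching y values: none (0 points).
  x = 17: rhs = 9, matching y values: 3, 20 (2 points).
  x = 18: rhs = 8, matching y values: 10, 13 (2 points).
  x = 19: rhs = 0, matching y values: 0 (1 points).
  x = 20: rhs = 14, matching y values: none (0 points).
  x = 21: rhs = 10, matching y values: none (0 points).
  x = 22: rhs = 17, matching y values: none (0 points).
Total affine count: 23.
Full point count |E(F_23)| = 23 + 1 = 24.
Hasse bound: |24 − (23+1)| = |0| = 0 ≤ 2√23 ≈ 9.5917 ✓.


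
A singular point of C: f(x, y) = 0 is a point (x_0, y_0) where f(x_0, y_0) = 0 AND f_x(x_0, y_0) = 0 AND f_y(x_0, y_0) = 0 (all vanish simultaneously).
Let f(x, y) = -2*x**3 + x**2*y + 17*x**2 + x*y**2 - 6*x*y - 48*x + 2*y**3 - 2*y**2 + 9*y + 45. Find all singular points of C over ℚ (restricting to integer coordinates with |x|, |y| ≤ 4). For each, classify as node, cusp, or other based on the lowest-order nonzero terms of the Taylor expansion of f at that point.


Singular points: {(3, 0)}; classification: node.

Compute partial derivatives:
  f_x = -6*x**2 + 2*x*y + 34*x + y**2 - 6*y - 48.
  f_y = x**2 + 2*x*y - 6*x + 6*y**2 - 4*y + 9.
Scan x_0 ∈ {−4, ..., 4}. For each x_0, f_y(x_0, y) is a polynomial in y; find its integer roots y ∈ {−4, ..., 4}, then test f_x and f at those candidates.
  x = -4: f_y(-4, y) = 6*y**2 - 12*y + 49; no integer root y with |y| ≤ 4.
  x = -3: f_y(-3, y) = 6*y**2 - 10*y + 36; no integer root y with |y| ≤ 4.
  x = -2: f_y(-2, y) = 6*y**2 - 8*y + 25; no integer root y with |y| ≤ 4.
  x = -1: f_y(-1, y) = 6*y**2 - 6*y + 16; no integer root y with |y| ≤ 4.
  x = 0: f_y(0, y) = 6*y**2 - 4*y + 9; no integer root y with |y| ≤ 4.
  x = 1: f_y(1, y) = 6*y**2 - 2*y + 4; no integer root y with |y| ≤ 4.
  x = 2: f_y(2, y) = 6*y**2 + 1; no integer root y with |y| ≤ 4.
  x = 3: f_y(3, y) = 6*y**2 + 2*y; vanishes at y ∈ {0}. (3, 0): f_x = 0, f = 0 — SINGULAR.
  x = 4: f_y(4, y) = 6*y**2 + 4*y + 1; no integer root y with |y| ≤ 4.
Only singular point on the grid: (3, 0).
Classify: substitute x = 3 + u, y = 0 + v and expand: f = -2*u**3 + u**2*v - u**2 + u*v**2 + 2*v**3 + v**2.
No constant or linear terms (consistent with a singular point). Quadratic part: -u**2 + v**2. Cubic part: -2*u**3 + u**2*v + u*v**2 + 2*v**3.
The quadratic part v**2 - u**2 = (v − u)(v + u) splits into two distinct linear factors, so there are two distinct tangent lines y − 0 = ±(x − 3) — this is a node (ordinary double point).
Classification: node.


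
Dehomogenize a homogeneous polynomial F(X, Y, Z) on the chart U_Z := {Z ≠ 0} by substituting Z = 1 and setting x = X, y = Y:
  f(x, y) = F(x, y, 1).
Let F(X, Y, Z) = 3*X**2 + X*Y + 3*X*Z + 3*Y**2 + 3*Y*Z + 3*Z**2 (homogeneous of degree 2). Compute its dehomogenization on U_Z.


f(x, y) = 3*x**2 + x*y + 3*x + 3*y**2 + 3*y + 3

On U_Z we set Z = 1. Each monomial c·X^i·Y^j·Z^k in F becomes c·x^i·y^j·1^k = c·x^i·y^j.
Substituting Z = 1: F(X, Y, 1) = 3*x**2 + x*y + 3*x + 3*y**2 + 3*y + 3.
Note: deg(f) ≤ deg(F) = 2; strict inequality happens when F is divisible by Z (lost terms).


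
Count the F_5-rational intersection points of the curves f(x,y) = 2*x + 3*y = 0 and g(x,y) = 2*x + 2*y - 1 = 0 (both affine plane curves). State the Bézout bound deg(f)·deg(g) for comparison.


Common zeros: {(4, 4)}; count = 1; Bézout bound = 1.

deg(f) = 1, deg(g) = 1, so Bézout bound = 1.
Scan x ∈ F_5. For each x, list the y ∈ F_5 with f(x, y) ≡ 0 and those with g(x, y) ≡ 0 (mod 5); the common zeros in that column are the intersection.
  x = 0: f ≡ 0 at y ∈ {0}; g ≡ 0 at y ∈ {3}; common: ∅.
  x = 1: f ≡ 0 at y ∈ {1}; g ≡ 0 at y ∈ {2}; common: ∅.
  x = 2: f ≡ 0 at y ∈ {2}; g ≡ 0 at y ∈ {1}; common: ∅.
  x = 3: f ≡ 0 at y ∈ {3}; g ≡ 0 at y ∈ {0}; common: ∅.
  x = 4: f ≡ 0 at y ∈ {4}; g ≡ 0 at y ∈ {4}; common: {4}.
Collecting: common zeros = {(4, 4)}, so the count is 1.
Comparison with the Bézout bound: 1 ≤ 1 = deg(f)·deg(g), as expected for curves with no common component (the bound is attained).


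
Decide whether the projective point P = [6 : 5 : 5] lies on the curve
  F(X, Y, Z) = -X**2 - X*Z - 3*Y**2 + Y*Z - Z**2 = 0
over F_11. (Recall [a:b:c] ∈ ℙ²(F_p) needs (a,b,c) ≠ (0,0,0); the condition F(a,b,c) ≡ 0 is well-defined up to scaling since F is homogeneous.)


F(6,5,5) ≡ 2 (mod 11); P is NOT on the curve.

Evaluate F(6, 5, 5) term-by-term (mod 11).
  -X**2 ↦ -1·36·1·1 = -36
  -X*Z ↦ -1·6·1·5 = -30
  -3*Y**2 ↦ -3·1·25·1 = -75
  Y*Z ↦ 1·1·5·5 = 25
  -Z**2 ↦ -1·1·1·25 = -25
Sum: F(6, 5, 5) = (-36) + (-30) + (-75) + (25) + (-25) = -141.
Reducing mod 11: -141 ≡ 2 (mod 11).
Since F(a, b, c) ≡ 2 ≠ 0 (mod 11), P does NOT lie on the curve.


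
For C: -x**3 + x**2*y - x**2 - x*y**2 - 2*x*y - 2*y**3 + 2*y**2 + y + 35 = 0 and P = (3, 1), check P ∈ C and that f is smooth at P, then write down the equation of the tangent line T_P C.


Tangent line at P: -30*x - 4*y + 94 = 0.

Step 1: f(3, 1) = 0, so P lies on C.
Step 2: partial derivatives
  f_x(x, y) = -3*x**2 + 2*x*y - 2*x - y**2 - 2*y, f_y(x, y) = x**2 - 2*x*y - 2*x - 6*y**2 + 4*y + 1.
  f_x(P) = -30, f_y(P) = -4 (gradient nonzero, so P is smooth).
Step 3: tangent line at P: -30·(x − 3) + -4·(y − 1) = 0.
Expanding: -30*x - 4*y + 94 = 0.


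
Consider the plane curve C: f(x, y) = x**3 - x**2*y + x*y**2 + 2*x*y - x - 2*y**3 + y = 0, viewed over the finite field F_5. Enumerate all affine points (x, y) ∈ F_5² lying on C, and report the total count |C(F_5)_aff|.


Affine F_5-points: {(0, 0), (1, 0), (2, 2), (4, 0), (4, 1)}; count = 5.

For each of the 25 pairs (x, y) ∈ F_5², evaluate f(x, y) mod 5. Record the zeros.
  x = 0: [0↦0, 1↦4, 2↦1, 3↦4, 4↦1]  zeros at y ∈ {0}
  x = 1: [0↦0, 1↦1, 2↦2, 3↦1, 4↦1]  zeros at y ∈ {0}
  x = 2: [0↦1, 1↦2, 2↦0, 3↦3, 4↦4]  zeros at y ∈ {2}
  x = 3: [0↦4, 1↦3, 2↦1, 3↦1, 4↦1]  zeros at y ∈ ∅
  x = 4: [0↦0, 1↦0, 2↦1, 3↦1, 4↦3]  zeros at y ∈ {0, 1}
Collecting zeros: affine points = {(0, 0), (1, 0), (2, 2), (4, 0), (4, 1)}.
Total count |C(F_5)_aff| = 5.


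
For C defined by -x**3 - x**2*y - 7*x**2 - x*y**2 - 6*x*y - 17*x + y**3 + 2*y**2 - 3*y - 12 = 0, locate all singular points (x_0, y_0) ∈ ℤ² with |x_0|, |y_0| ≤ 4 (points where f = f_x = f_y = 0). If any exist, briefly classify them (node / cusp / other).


Singular points: {(-2, -1)}; classification: cusp.

Compute partial derivatives:
  f_x = -3*x**2 - 2*x*y - 14*x - y**2 - 6*y - 17.
  f_y = -x**2 - 2*x*y - 6*x + 3*y**2 + 4*y - 3.
Scan x_0 ∈ {−4, ..., 4}. For each x_0, f_y(x_0, y) is a polynomial in y; find its integer roots y ∈ {−4, ..., 4}, then test f_x and f at those candidates.
  x = -4: f_y(-4, y) = 3*y**2 + 12*y + 5; no integer root y with |y| ≤ 4.
  x = -3: f_y(-3, y) = 3*y**2 + 10*y + 6; no integer root y with |y| ≤ 4.
  x = -2: f_y(-2, y) = 3*y**2 + 8*y + 5; vanishes at y ∈ {-1}. (-2, -1): f_x = 0, f = 0 — SINGULAR.
  x = -1: f_y(-1, y) = 3*y**2 + 6*y + 2; no integer root y with |y| ≤ 4.
  x = 0: f_y(0, y) = 3*y**2 + 4*y - 3; no integer root y with |y| ≤ 4.
  x = 1: f_y(1, y) = 3*y**2 + 2*y - 10; no integer root y with |y| ≤ 4.
  x = 2: f_y(2, y) = 3*y**2 - 19; no integer root y with |y| ≤ 4.
  x = 3: f_y(3, y) = 3*y**2 - 2*y - 30; no integer root y with |y| ≤ 4.
  x = 4: f_y(4, y) = 3*y**2 - 4*y - 43; no integer root y with |y| ≤ 4.
Only singular point on the grid: (-2, -1).
Classify: substitute x = -2 + u, y = -1 + v and expand: f = -u**3 - u**2*v - u*v**2 + v**3 + v**2.
No constant or linear terms (consistent with a singular point). Quadratic part: v**2. Cubic part: -u**3 - u**2*v - u*v**2 + v**3.
The quadratic part v**2 is a perfect square, so there is a single (double) tangent line v = 0, i.e. y = -1. Restricting the cubic part to that line (v = 0) leaves -u**3 ≠ 0, so f is not divisible by v and the branch is v² ≈ u**3 to lowest order — this is a cusp.
Classification: cusp.


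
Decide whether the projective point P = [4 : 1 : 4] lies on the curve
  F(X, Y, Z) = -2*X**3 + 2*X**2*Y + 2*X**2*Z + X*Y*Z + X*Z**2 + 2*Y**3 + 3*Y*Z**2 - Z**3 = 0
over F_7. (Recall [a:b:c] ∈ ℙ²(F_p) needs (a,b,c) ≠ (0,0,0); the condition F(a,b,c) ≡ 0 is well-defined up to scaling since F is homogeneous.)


F(4,1,4) ≡ 0 (mod 7); P is on the curve.

Evaluate F(4, 1, 4) term-by-term (mod 7).
  -2*X**3 ↦ -2·64·1·1 = -128
  2*X**2*Y ↦ 2·16·1·1 = 32
  2*X**2*Z ↦ 2·16·1·4 = 128
  X*Y*Z ↦ 1·4·1·4 = 16
  X*Z**2 ↦ 1·4·1·16 = 64
  2*Y**3 ↦ 2·1·1·1 = 2
  3*Y*Z**2 ↦ 3·1·1·16 = 48
  -Z**3 ↦ -1·1·1·64 = -64
Sum: F(4, 1, 4) = (-128) + (32) + (128) + (16) + (64) + (2) + (48) + (-64) = 98.
Reducing mod 7: 98 ≡ 0 (mod 7).
Since F(a, b, c) ≡ 0 (mod 7), P lies on the curve.


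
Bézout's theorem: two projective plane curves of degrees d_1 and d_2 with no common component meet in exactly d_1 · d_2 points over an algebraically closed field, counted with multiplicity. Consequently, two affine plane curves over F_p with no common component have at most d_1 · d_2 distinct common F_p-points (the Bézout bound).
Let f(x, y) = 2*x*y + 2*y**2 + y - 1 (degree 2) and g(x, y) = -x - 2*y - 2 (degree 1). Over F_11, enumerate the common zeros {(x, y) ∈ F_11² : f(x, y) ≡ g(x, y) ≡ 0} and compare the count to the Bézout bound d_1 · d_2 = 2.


Common zeros: {(0, 10), (10, 5)}; count = 2; Bézout bound = 2.

deg(f) = 2, deg(g) = 1, so Bézout bound = 2.
Scan x ∈ F_11. For each x, list the y ∈ F_11 with f(x, y) ≡ 0 and those with g(x, y) ≡ 0 (mod 11); the common zeros in that column are the intersection.
  x = 0: f ≡ 0 at y ∈ {6, 10}; g ≡ 0 at y ∈ {10}; common: {10}.
  x = 1: f ≡ 0 at y ∈ ∅; g ≡ 0 at y ∈ {4}; common: ∅.
  x = 2: f ≡ 0 at y ∈ {7}; g ≡ 0 at y ∈ {9}; common: ∅.
  x = 3: f ≡ 0 at y ∈ ∅; g ≡ 0 at y ∈ {3}; common: ∅.
  x = 4: f ≡ 0 at y ∈ {3, 9}; g ≡ 0 at y ∈ {8}; common: ∅.
  x = 5: f ≡ 0 at y ∈ ∅; g ≡ 0 at y ∈ {2}; common: ∅.
  x = 6: f ≡ 0 at y ∈ {2, 8}; g ≡ 0 at y ∈ {7}; common: ∅.
  x = 7: f ≡ 0 at y ∈ ∅; g ≡ 0 at y ∈ {1}; common: ∅.
  x = 8: f ≡ 0 at y ∈ {4}; g ≡ 0 at y ∈ {6}; common: ∅.
  x = 9: f ≡ 0 at y ∈ ∅; g ≡ 0 at y ∈ {0}; common: ∅.
  x = 10: f ≡ 0 at y ∈ {1, 5}; g ≡ 0 at y ∈ {5}; common: {5}.
Collecting: common zeros = {(0, 10), (10, 5)}, so the count is 2.
Comparison with the Bézout bound: 2 ≤ 2 = deg(f)·deg(g), as expected for curves with no common component (the bound is attained).


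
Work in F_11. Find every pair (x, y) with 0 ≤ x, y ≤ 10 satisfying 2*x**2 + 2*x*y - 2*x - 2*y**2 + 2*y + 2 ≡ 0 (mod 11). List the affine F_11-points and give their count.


Affine F_11-points: {(0, 4), (0, 8), (3, 2), (4, 8), (7, 2), (7, 6), (8, 4), (8, 5), (10, 5), (10, 6)}; count = 10.

For each of the 121 pairs (x, y) ∈ F_11², evaluate f(x, y) mod 11. Record the zeros.
  x = 0: [0↦2, 1↦2, 2↦9, 3↦1, 4↦0, 5↦6, 6↦8, 7↦6, 8↦0, 9↦1, 10↦9]  zeros at y ∈ {4, 8}
  x = 1: [0↦2, 1↦4, 2↦2, 3↦7, 4↦8, 5↦5, 6↦9, 7↦9, 8↦5, 9↦8, 10↦7]  zeros at y ∈ ∅
  x = 2: [0↦6, 1↦10, 2↦10, 3↦6, 4↦9, 5↦8, 6↦3, 7↦5, 8↦3, 9↦8, 10↦9]  zeros at y ∈ ∅
  x = 3: [0↦3, 1↦9, 2↦0, 3↦9, 4↦3, 5↦4, 6↦1, 7↦5, 8↦5, 9↦1, 10↦4]  zeros at y ∈ {2}
  x = 4: [0↦4, 1↦1, 2↦5, 3↦5, 4↦1, 5↦4, 6↦3, 7↦9, 8↦0, 9↦9, 10↦3]  zeros at y ∈ {8}
  x = 5: [0↦9, 1↦8, 2↦3, 3↦5, 4↦3, 5↦8, 6↦9, 7↦6, 8↦10, 9↦10, 10↦6]  zeros at y ∈ ∅
  x = 6: [0↦7, 1↦8, 2↦5, 3↦9, 4↦9, 5↦5, 6↦8, 7↦7, 8↦2, 9↦4, 10↦2]  zeros at y ∈ ∅
  x = 7: [0↦9, 1↦1, 2↦0, 3↦6, 4↦8, 5↦6, 6↦0, 7↦1, 8↦9, 9↦2, 10↦2]  zeros at y ∈ {2, 6}
  x = 8: [0↦4, 1↦9, 2↦10, 3↦7, 4↦0, 5↦0, 6↦7, 7↦10, 8↦9, 9↦4, 10↦6]  zeros at y ∈ {4, 5}
  x = 9: [0↦3, 1↦10, 2↦2, 3↦1, 4↦7, 5↦9, 6↦7, 7↦1, 8↦2, 9↦10, 10↦3]  zeros at y ∈ ∅
  x = 10: [0↦6, 1↦4, 2↦9, 3↦10, 4↦7, 5↦0, 6↦0, 7↦7, 8↦10, 9↦9, 10↦4]  zeros at y ∈ {5, 6}
Collecting zeros: affine points = {(0, 4), (0, 8), (3, 2), (4, 8), (7, 2), (7, 6), (8, 4), (8, 5), (10, 5), (10, 6)}.
Total count |C(F_11)_aff| = 10.


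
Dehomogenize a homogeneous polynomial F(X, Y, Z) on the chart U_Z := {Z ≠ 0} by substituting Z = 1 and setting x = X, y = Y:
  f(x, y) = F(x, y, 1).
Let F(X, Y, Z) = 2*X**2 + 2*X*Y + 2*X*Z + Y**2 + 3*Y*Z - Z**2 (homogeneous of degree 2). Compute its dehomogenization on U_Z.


f(x, y) = 2*x**2 + 2*x*y + 2*x + y**2 + 3*y - 1

On U_Z we set Z = 1. Each monomial c·X^i·Y^j·Z^k in F becomes c·x^i·y^j·1^k = c·x^i·y^j.
Substituting Z = 1: F(X, Y, 1) = 2*x**2 + 2*x*y + 2*x + y**2 + 3*y - 1.
Note: deg(f) ≤ deg(F) = 2; strict inequality happens when F is divisible by Z (lost terms).


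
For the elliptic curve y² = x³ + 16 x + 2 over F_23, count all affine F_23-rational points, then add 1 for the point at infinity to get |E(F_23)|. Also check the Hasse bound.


Affine points = {(0, 5), (0, 18), (3, 10), (3, 13), (5, 0), (9, 1), (9, 22), (10, 9), (10, 14), (12, 6), (12, 17), (14, 7), (14, 16), (15, 11), (15, 12), (17, 9), (17, 14), (18, 2), (18, 21), (19, 9), (19, 14), (21, 10), (21, 13), (22, 10), (22, 13)}; affine count = 25; |E(F_23)| = 26.

Discriminant check: Δ ∝ 4a³ + 27b² = 4·16³ + 27·2² = 4·4096 + 27·4 ≡ 1 (mod 23). Nonzero ⇒ E is nonsingular.
For each x ∈ F_23, compute rhs = x³ + 16·x + 2 mod 23, then count y ∈ F_23 with y² ≡ rhs.
  x = 0: rhs = 2, matching y values: 5, 18 (2 points).
  x = 1: rhs = 19, matching y values: none (0 points).
  x = 2: rhs = 19, matching y values: none (0 points).
  x = 3: rhs = 8, matching y values: 10, 13 (2 points).
  x = 4: rhs = 15, matching y values: none (0 points).
  x = 5: rhs = 0, matching y values: 0 (1 points).
  x = 6: rhs = 15, matching y values: none (0 points).
  x = 7: rhs = 20, matching y values: none (0 points).
  x = 8: rhs = 21, matching y values: none (0 points).
  x = 9: rhs = 1, matching y values: 1, 22 (2 points).
  x = 10: rhs = 12, matching y values: 9, 14 (2 points).
  x = 11: rhs = 14, matching y values: none (0 points).
  x = 12: rhs = 13, matching y values: 6, 17 (2 points).
  x = 13: rhs = 15, matching y values: none (0 points).
  x = 14: rhs = 3, matching y values: 7, 16 (2 points).
  x = 15: rhs = 6, matching y values: 11, 12 (2 points).
  x = 16: rhs = 7, matching y values: none (0 points).
  x = 17: rhs = 12, matching y values: 9, 14 (2 points).
  x = 18: rhs = 4, matching y values: 2, 21 (2 points).
  x = 19: rhs = 12, matching y values: 9, 14 (2 points).
  x = 20: rhs = 19, matching y values: none (0 points).
  x = 21: rhs = 8, matching y values: 10, 13 (2 points).
  x = 22: rhs = 8, matching y values: 10, 13 (2 points).
Total affine count: 25.
Full point count |E(F_23)| = 25 + 1 = 26.
Hasse bound: |26 − (23+1)| = |2| = 2 ≤ 2√23 ≈ 9.5917 ✓.


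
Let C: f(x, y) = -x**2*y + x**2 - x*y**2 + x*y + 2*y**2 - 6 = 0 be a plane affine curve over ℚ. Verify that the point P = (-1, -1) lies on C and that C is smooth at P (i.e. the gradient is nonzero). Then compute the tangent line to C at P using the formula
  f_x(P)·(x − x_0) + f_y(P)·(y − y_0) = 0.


Tangent line at P: -6*x - 8*y - 14 = 0.

Step 1: f(-1, -1) = 0, so P lies on C.
Step 2: partial derivatives
  f_x(x, y) = -2*x*y + 2*x - y**2 + y, f_y(x, y) = -x**2 - 2*x*y + x + 4*y.
  f_x(P) = -6, f_y(P) = -8 (gradient nonzero, so P is smooth).
Step 3: tangent line at P: -6·(x − -1) + -8·(y − -1) = 0.
Expanding: -6*x - 8*y - 14 = 0.


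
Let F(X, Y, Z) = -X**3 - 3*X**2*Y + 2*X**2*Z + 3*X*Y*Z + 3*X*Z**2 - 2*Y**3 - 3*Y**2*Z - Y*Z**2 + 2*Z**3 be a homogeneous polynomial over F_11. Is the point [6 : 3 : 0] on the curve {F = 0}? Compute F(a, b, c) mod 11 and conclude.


F(6,3,0) ≡ 0 (mod 11); P is on the curve.

Evaluate F(6, 3, 0) term-by-term (mod 11).
  -X**3 ↦ -1·216·1·1 = -216
  -3*X**2*Y ↦ -3·36·3·1 = -324
  2*X**2*Z ↦ 2·36·1·0 = 0
  3*X*Y*Z ↦ 3·6·3·0 = 0
  3*X*Z**2 ↦ 3·6·1·0 = 0
  -2*Y**3 ↦ -2·1·27·1 = -54
  -3*Y**2*Z ↦ -3·1·9·0 = 0
  -Y*Z**2 ↦ -1·1·3·0 = 0
  2*Z**3 ↦ 2·1·1·0 = 0
Sum: F(6, 3, 0) = (-216) + (-324) + (0) + (0) + (0) + (-54) + (0) + (0) + (0) = -594.
Reducing mod 11: -594 ≡ 0 (mod 11).
Since F(a, b, c) ≡ 0 (mod 11), P lies on the curve.


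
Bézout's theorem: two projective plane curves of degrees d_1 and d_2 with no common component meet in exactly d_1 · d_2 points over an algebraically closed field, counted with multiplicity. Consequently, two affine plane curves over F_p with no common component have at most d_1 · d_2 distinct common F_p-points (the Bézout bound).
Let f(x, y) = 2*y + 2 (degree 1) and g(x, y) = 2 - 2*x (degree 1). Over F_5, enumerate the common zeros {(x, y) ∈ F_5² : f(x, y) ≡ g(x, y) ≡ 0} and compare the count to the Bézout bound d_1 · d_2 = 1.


Common zeros: {(1, 4)}; count = 1; Bézout bound = 1.

deg(f) = 1, deg(g) = 1, so Bézout bound = 1.
Scan x ∈ F_5. For each x, list the y ∈ F_5 with f(x, y) ≡ 0 and those with g(x, y) ≡ 0 (mod 5); the common zeros in that column are the intersection.
  x = 0: f ≡ 0 at y ∈ {4}; g ≡ 0 at y ∈ ∅; common: ∅.
  x = 1: f ≡ 0 at y ∈ {4}; g ≡ 0 at y ∈ {0, 1, 2, 3, 4}; common: {4}.
  x = 2: f ≡ 0 at y ∈ {4}; g ≡ 0 at y ∈ ∅; common: ∅.
  x = 3: f ≡ 0 at y ∈ {4}; g ≡ 0 at y ∈ ∅; common: ∅.
  x = 4: f ≡ 0 at y ∈ {4}; g ≡ 0 at y ∈ ∅; common: ∅.
Collecting: common zeros = {(1, 4)}, so the count is 1.
Comparison with the Bézout bound: 1 ≤ 1 = deg(f)·deg(g), as expected for curves with no common component (the bound is attained).


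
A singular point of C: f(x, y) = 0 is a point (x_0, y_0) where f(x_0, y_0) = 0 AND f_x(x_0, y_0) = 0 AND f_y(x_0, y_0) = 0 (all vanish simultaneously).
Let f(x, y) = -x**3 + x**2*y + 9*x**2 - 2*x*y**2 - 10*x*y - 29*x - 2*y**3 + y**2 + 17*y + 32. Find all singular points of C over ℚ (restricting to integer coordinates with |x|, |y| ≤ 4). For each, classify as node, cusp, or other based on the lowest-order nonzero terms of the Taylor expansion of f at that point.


Singular points: {(3, -1)}; classification: node.

Compute partial derivatives:
  f_x = -3*x**2 + 2*x*y + 18*x - 2*y**2 - 10*y - 29.
  f_y = x**2 - 4*x*y - 10*x - 6*y**2 + 2*y + 17.
Scan x_0 ∈ {−4, ..., 4}. For each x_0, f_y(x_0, y) is a polynomial in y; find its integer roots y ∈ {−4, ..., 4}, then test f_x and f at those candidates.
  x = -4: f_y(-4, y) = -6*y**2 + 18*y + 73; no integer root y with |y| ≤ 4.
  x = -3: f_y(-3, y) = -6*y**2 + 14*y + 56; no integer root y with |y| ≤ 4.
  x = -2: f_y(-2, y) = -6*y**2 + 10*y + 41; no integer root y with |y| ≤ 4.
  x = -1: f_y(-1, y) = -6*y**2 + 6*y + 28; no integer root y with |y| ≤ 4.
  x = 0: f_y(0, y) = -6*y**2 + 2*y + 17; no integer root y with |y| ≤ 4.
  x = 1: f_y(1, y) = -6*y**2 - 2*y + 8; vanishes at y ∈ {1}. (1, 1): f_x = -24 ≠ 0.
  x = 2: f_y(2, y) = -6*y**2 - 6*y + 1; no integer root y with |y| ≤ 4.
  x = 3: f_y(3, y) = -6*y**2 - 10*y - 4; vanishes at y ∈ {-1}. (3, -1): f_x = 0, f = 0 — SINGULAR.
  x = 4: f_y(4, y) = -6*y**2 - 14*y - 7; no integer root y with |y| ≤ 4.
Only singular point on the grid: (3, -1).
Classify: substitute x = 3 + u, y = -1 + v and expand: f = -u**3 + u**2*v - u**2 - 2*u*v**2 - 2*v**3 + v**2.
No constant or linear terms (consistent with a singular point). Quadratic part: -u**2 + v**2. Cubic part: -u**3 + u**2*v - 2*u*v**2 - 2*v**3.
The quadratic part v**2 - u**2 = (v − u)(v + u) splits into two distinct linear factors, so there are two distinct tangent lines y − -1 = ±(x − 3) — this is a node (ordinary double point).
Classification: node.


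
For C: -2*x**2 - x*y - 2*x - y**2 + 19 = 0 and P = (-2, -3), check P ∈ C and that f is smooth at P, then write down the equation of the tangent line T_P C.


Tangent line at P: 9*x + 8*y + 42 = 0.

Step 1: f(-2, -3) = 0, so P lies on C.
Step 2: partial derivatives
  f_x(x, y) = -4*x - y - 2, f_y(x, y) = -x - 2*y.
  f_x(P) = 9, f_y(P) = 8 (gradient nonzero, so P is smooth).
Step 3: tangent line at P: 9·(x − -2) + 8·(y − -3) = 0.
Expanding: 9*x + 8*y + 42 = 0.


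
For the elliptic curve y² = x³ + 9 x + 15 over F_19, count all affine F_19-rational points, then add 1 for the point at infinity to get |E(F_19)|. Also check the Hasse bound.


Affine points = {(1, 5), (1, 14), (4, 1), (4, 18), (6, 0), (11, 1), (11, 18), (13, 7), (13, 12), (14, 4), (14, 15), (18, 9), (18, 10)}; affine count = 13; |E(F_19)| = 14.

Discriminant check: Δ ∝ 4a³ + 27b² = 4·9³ + 27·15² = 4·729 + 27·225 ≡ 4 (mod 19). Nonzero ⇒ E is nonsingular.
For each x ∈ F_19, compute rhs = x³ + 9·x + 15 mod 19, then count y ∈ F_19 with y² ≡ rhs.
  x = 0: rhs = 15, matching y values: none (0 points).
  x = 1: rhs = 6, matching y values: 5, 14 (2 points).
  x = 2: rhs = 3, matching y values: none (0 points).
  x = 3: rhs = 12, matching y values: none (0 points).
  x = 4: rhs = 1, matching y values: 1, 18 (2 points).
  x = 5: rhs = 14, matching y values: none (0 points).
  x = 6: rhs = 0, matching y values: 0 (1 points).
  x = 7: rhs = 3, matching y values: none (0 points).
  x = 8: rhs = 10, matching y values: none (0 points).
  x = 9: rhs = 8, matching y values: none (0 points).
  x = 10: rhs = 3, matching y values: none (0 points).
  x = 11: rhs = 1, matching y values: 1, 18 (2 points).
  x = 12: rhs = 8, matching y values: none (0 points).
  x = 13: rhs = 11, matching y values: 7, 12 (2 points).
  x = 14: rhs = 16, matching y values: 4, 15 (2 points).
  x = 15: rhs = 10, matching y values: none (0 points).
  x = 16: rhs = 18, matching y values: none (0 points).
  x = 17: rhs = 8, matching y values: none (0 points).
  x = 18: rhs = 5, matching y values: 9, 10 (2 points).
Total affine count: 13.
Full point count |E(F_19)| = 13 + 1 = 14.
Hasse bound: |14 − (19+1)| = |-6| = 6 ≤ 2√19 ≈ 8.7178 ✓.


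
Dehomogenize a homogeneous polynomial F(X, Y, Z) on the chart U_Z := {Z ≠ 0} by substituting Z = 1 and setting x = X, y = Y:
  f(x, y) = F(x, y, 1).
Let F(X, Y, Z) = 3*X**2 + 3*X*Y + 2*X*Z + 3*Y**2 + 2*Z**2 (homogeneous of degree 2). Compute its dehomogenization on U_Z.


f(x, y) = 3*x**2 + 3*x*y + 2*x + 3*y**2 + 2

On U_Z we set Z = 1. Each monomial c·X^i·Y^j·Z^k in F becomes c·x^i·y^j·1^k = c·x^i·y^j.
Substituting Z = 1: F(X, Y, 1) = 3*x**2 + 3*x*y + 2*x + 3*y**2 + 2.
Note: deg(f) ≤ deg(F) = 2; strict inequality happens when F is divisible by Z (lost terms).


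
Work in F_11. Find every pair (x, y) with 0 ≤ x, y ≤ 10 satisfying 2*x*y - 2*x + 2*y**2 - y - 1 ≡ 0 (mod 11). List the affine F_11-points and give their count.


Affine F_11-points: {(0, 1), (0, 5), (1, 1), (1, 4), (2, 1), (2, 3), (3, 1), (3, 2), (4, 1), (5, 0), (5, 1), (6, 1), (6, 10), (7, 1), (7, 9), (8, 1), (8, 8), (9, 1), (9, 7), (10, 1), (10, 6)}; count = 21.

For each of the 121 pairs (x, y) ∈ F_11², evaluate f(x, y) mod 11. Record the zeros.
  x = 0: [0↦10, 1↦0, 2↦5, 3↦3, 4↦5, 5↦0, 6↦10, 7↦2, 8↦9, 9↦9, 10↦2]  zeros at y ∈ {1, 5}
  x = 1: [0↦8, 1↦0, 2↦7, 3↦7, 4↦0, 5↦8, 6↦9, 7↦3, 8↦1, 9↦3, 10↦9]  zeros at y ∈ {1, 4}
  x = 2: [0↦6, 1↦0, 2↦9, 3↦0, 4↦6, 5↦5, 6↦8, 7↦4, 8↦4, 9↦8, 10↦5]  zeros at y ∈ {1, 3}
  x = 3: [0↦4, 1↦0, 2↦0, 3↦4, 4↦1, 5↦2, 6↦7, 7↦5, 8↦7, 9↦2, 10↦1]  zeros at y ∈ {1, 2}
  x = 4: [0↦2, 1↦0, 2↦2, 3↦8, 4↦7, 5↦10, 6↦6, 7↦6, 8↦10, 9↦7, 10↦8]  zeros at y ∈ {1}
  x = 5: [0↦0, 1↦0, 2↦4, 3↦1, 4↦2, 5↦7, 6↦5, 7↦7, 8↦2, 9↦1, 10↦4]  zeros at y ∈ {0, 1}
  x = 6: [0↦9, 1↦0, 2↦6, 3↦5, 4↦8, 5↦4, 6↦4, 7↦8, 8↦5, 9↦6, 10↦0]  zeros at y ∈ {1, 10}
  x = 7: [0↦7, 1↦0, 2↦8, 3↦9, 4↦3, 5↦1, 6↦3, 7↦9, 8↦8, 9↦0, 10↦7]  zeros at y ∈ {1, 9}
  x = 8: [0↦5, 1↦0, 2↦10, 3↦2, 4↦9, 5↦9, 6↦2, 7↦10, 8↦0, 9↦5, 10↦3]  zeros at y ∈ {1, 8}
  x = 9: [0↦3, 1↦0, 2↦1, 3↦6, 4↦4, 5↦6, 6↦1, 7↦0, 8↦3, 9↦10, 10↦10]  zeros at y ∈ {1, 7}
  x = 10: [0↦1, 1↦0, 2↦3, 3↦10, 4↦10, 5↦3, 6↦0, 7↦1, 8↦6, 9↦4, 10↦6]  zeros at y ∈ {1, 6}
Collecting zeros: affine points = {(0, 1), (0, 5), (1, 1), (1, 4), (2, 1), (2, 3), (3, 1), (3, 2), (4, 1), (5, 0), (5, 1), (6, 1), (6, 10), (7, 1), (7, 9), (8, 1), (8, 8), (9, 1), (9, 7), (10, 1), (10, 6)}.
Total count |C(F_11)_aff| = 21.
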